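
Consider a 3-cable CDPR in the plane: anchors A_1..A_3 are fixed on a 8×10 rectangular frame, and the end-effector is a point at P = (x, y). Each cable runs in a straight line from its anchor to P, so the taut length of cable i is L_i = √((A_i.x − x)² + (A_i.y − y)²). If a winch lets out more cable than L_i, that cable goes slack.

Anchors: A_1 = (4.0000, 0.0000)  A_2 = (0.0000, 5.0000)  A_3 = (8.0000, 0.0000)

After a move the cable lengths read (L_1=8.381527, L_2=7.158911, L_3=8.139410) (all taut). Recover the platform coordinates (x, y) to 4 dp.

expand ‖A_i−P‖²=L_i² and subtract eq 1 (c_i ≔ ‖A_i‖²−L_i²)
c_1 = 16.0000+0.0000−70.2500 = -54.2500
eq1−eq2 → [8.0000  -10.0000]·P = -28.0000
eq1−eq3 → [-8.0000  0.0000]·P = -52.0000
2×2 solve → P = (6.5000, 8.0000)

(6.5000, 8.0000)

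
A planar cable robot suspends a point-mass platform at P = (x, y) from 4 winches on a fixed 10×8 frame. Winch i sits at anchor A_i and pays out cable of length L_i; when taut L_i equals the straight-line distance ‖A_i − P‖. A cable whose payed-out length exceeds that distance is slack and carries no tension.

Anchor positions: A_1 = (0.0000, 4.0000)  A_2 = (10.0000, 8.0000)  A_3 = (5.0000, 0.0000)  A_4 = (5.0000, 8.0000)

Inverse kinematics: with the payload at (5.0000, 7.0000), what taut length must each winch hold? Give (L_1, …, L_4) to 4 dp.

L_1 = √((0.0000−5.0000)² + (4.0000−7.0000)²) = 5.8310
L_2 = √((10.0000−5.0000)² + (8.0000−7.0000)²) = 5.0990
L_3 = √((5.0000−5.0000)² + (0.0000−7.0000)²) = 7.0000
L_4 = √((5.0000−5.0000)² + (8.0000−7.0000)²) = 1.0000

(5.8310, 5.0990, 7.0000, 1.0000)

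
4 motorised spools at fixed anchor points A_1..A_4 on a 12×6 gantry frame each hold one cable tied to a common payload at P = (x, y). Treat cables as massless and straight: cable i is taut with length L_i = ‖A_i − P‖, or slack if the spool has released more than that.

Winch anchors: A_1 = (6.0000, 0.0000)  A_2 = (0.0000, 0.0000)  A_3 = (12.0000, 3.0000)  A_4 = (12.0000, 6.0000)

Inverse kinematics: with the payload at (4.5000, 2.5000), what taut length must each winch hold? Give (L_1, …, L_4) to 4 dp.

L_1: Δ = A_1−P = (1.5000, -2.5000) → ‖Δ‖ = √8.5000 = 2.9155
L_2: Δ = A_2−P = (-4.5000, -2.5000) → ‖Δ‖ = √26.5000 = 5.1478
L_3: Δ = A_3−P = (7.5000, 0.5000) → ‖Δ‖ = √56.5000 = 7.5166
L_4: Δ = A_4−P = (7.5000, 3.5000) → ‖Δ‖ = √68.5000 = 8.2765

(2.9155, 5.1478, 7.5166, 8.2765)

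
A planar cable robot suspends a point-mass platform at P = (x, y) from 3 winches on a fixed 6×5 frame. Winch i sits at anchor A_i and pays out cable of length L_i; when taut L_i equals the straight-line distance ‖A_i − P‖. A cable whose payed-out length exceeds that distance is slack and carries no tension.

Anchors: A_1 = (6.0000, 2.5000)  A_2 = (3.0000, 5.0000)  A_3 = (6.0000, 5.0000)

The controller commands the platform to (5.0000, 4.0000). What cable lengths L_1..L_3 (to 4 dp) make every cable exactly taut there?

(1.8028, 2.2361, 1.4142)

cable 1: Δx=1.0000, Δy=-1.5000; L_1 = √(Δx²+Δy²) = 1.8028
cable 2: Δx=-2.0000, Δy=1.0000; L_2 = √(Δx²+Δy²) = 2.2361
cable 3: Δx=1.0000, Δy=1.0000; L_3 = √(Δx²+Δy²) = 1.4142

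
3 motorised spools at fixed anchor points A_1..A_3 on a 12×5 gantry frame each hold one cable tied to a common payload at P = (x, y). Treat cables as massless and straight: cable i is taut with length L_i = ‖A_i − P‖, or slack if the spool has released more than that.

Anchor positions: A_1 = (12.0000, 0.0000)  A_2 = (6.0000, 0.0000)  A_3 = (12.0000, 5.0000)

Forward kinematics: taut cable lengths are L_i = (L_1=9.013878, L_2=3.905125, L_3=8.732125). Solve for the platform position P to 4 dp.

(3.5000, 3.0000)

expand ‖A_i−P‖²=L_i² and subtract eq 1 (c_i ≔ ‖A_i‖²−L_i²)
c_1 = 144.0000+0.0000−81.2500 = 62.7500
eq1−eq2 → [12.0000  0.0000]·P = 42.0000
eq1−eq3 → [0.0000  -10.0000]·P = -30.0000
2×2 solve → P = (3.5000, 3.0000)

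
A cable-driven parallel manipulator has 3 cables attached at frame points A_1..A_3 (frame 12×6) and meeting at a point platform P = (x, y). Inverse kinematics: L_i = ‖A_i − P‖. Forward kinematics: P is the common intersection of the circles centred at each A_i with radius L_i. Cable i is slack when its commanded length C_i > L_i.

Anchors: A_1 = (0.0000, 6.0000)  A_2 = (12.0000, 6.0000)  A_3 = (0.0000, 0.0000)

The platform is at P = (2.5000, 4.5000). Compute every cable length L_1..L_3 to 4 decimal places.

cable 1: Δx=-2.5000, Δy=1.5000; L_1 = √(Δx²+Δy²) = 2.9155
cable 2: Δx=9.5000, Δy=1.5000; L_2 = √(Δx²+Δy²) = 9.6177
cable 3: Δx=-2.5000, Δy=-4.5000; L_3 = √(Δx²+Δy²) = 5.1478

(2.9155, 9.6177, 5.1478)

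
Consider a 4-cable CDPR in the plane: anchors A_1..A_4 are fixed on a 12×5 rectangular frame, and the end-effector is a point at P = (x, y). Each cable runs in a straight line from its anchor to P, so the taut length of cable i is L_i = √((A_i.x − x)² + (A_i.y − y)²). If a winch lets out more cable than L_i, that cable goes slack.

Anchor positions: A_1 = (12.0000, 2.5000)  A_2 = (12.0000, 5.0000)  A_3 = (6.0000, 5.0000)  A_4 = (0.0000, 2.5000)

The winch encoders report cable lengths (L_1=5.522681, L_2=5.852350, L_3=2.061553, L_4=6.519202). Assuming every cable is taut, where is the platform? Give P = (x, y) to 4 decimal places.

circle eqns → linear via eq_j − eq_1; set c_j = A_j·A_j − L_j²
c_1 = 144.0000+6.2500−30.5000 = 119.7500
0.0000·x − 5.0000·y = c_1−c_2 = -15.0000
12.0000·x − 5.0000·y = c_1−c_3 = 63.0000
24.0000·x + 0.0000·y = c_1−c_4 = 156.0000
solve first two rows → x=6.5000, y=3.0000
check cable 4: ‖A_4−P‖² = 42.5000 ≈ L_4² = 42.5000 ✓

(6.5000, 3.0000)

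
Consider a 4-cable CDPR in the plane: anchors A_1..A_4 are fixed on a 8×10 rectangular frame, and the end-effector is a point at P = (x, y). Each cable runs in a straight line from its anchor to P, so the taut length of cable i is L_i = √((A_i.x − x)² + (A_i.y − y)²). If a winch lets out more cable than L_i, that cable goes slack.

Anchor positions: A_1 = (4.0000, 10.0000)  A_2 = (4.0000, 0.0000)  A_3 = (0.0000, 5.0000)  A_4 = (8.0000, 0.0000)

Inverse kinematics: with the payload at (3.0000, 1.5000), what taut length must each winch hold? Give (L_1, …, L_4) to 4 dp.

(8.5586, 1.8028, 4.6098, 5.2202)

L_1 = √((4.0000−3.0000)² + (10.0000−1.5000)²) = 8.5586
L_2 = √((4.0000−3.0000)² + (0.0000−1.5000)²) = 1.8028
L_3 = √((0.0000−3.0000)² + (5.0000−1.5000)²) = 4.6098
L_4 = √((8.0000−3.0000)² + (0.0000−1.5000)²) = 5.2202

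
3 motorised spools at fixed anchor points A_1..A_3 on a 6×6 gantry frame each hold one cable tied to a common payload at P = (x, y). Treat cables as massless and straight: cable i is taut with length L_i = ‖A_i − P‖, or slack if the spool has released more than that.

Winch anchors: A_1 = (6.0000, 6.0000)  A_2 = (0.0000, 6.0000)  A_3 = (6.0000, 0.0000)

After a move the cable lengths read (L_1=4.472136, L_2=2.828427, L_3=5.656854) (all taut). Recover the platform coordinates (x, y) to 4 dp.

circle eqns → linear via eq_j − eq_1; set c_j = A_j·A_j − L_j²
c_1 = 36.0000+36.0000−20.0000 = 52.0000
12.0000·x + 0.0000·y = c_1−c_2 = 24.0000
0.0000·x + 12.0000·y = c_1−c_3 = 48.0000
solve first two rows → x=2.0000, y=4.0000

(2.0000, 4.0000)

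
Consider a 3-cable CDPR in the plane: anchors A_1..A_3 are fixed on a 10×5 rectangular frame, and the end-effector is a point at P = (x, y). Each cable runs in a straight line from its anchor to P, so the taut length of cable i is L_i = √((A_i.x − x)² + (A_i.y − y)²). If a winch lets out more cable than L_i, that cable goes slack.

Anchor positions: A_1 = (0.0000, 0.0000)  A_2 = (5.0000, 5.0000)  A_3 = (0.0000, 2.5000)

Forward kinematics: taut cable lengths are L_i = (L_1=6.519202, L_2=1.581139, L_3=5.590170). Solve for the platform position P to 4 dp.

(5.5000, 3.5000)

expand ‖A_i−P‖²=L_i² and subtract eq 1 (c_i ≔ ‖A_i‖²−L_i²)
c_1 = 0.0000+0.0000−42.5000 = -42.5000
eq1−eq2 → [-10.0000  -10.0000]·P = -90.0000
eq1−eq3 → [0.0000  -5.0000]·P = -17.5000
2×2 solve → P = (5.5000, 3.5000)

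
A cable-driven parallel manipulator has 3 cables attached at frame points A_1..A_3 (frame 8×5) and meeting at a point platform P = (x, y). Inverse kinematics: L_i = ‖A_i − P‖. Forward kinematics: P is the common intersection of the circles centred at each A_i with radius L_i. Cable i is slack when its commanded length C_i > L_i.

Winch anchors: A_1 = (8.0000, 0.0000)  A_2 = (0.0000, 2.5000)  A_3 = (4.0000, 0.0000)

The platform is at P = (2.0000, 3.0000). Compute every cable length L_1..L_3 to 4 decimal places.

cable 1: Δx=6.0000, Δy=-3.0000; L_1 = √(Δx²+Δy²) = 6.7082
cable 2: Δx=-2.0000, Δy=-0.5000; L_2 = √(Δx²+Δy²) = 2.0616
cable 3: Δx=2.0000, Δy=-3.0000; L_3 = √(Δx²+Δy²) = 3.6056

(6.7082, 2.0616, 3.6056)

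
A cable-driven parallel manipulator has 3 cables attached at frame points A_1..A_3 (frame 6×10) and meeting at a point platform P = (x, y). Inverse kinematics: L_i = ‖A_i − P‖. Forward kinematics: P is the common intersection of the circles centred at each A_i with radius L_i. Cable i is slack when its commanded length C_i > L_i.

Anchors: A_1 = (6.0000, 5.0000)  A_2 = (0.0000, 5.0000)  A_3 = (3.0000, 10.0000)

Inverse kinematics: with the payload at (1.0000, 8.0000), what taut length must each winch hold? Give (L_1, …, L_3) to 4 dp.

cable 1: Δx=5.0000, Δy=-3.0000; L_1 = √(Δx²+Δy²) = 5.8310
cable 2: Δx=-1.0000, Δy=-3.0000; L_2 = √(Δx²+Δy²) = 3.1623
cable 3: Δx=2.0000, Δy=2.0000; L_3 = √(Δx²+Δy²) = 2.8284

(5.8310, 3.1623, 2.8284)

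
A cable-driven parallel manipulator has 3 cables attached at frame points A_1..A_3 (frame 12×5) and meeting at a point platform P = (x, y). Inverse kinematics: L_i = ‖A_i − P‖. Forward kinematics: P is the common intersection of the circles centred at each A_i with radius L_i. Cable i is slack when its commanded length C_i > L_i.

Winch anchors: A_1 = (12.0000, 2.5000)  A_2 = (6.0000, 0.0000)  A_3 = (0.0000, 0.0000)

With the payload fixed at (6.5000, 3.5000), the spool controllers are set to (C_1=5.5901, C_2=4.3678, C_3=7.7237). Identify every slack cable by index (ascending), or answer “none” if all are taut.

cable 1: L_1 = ‖A_1−P‖ = 5.5902;  C_1 = 5.5901 → taut
cable 2: L_2 = ‖A_2−P‖ = 3.5355;  C_2 = 4.3678 → slack
cable 3: L_3 = ‖A_3−P‖ = 7.3824;  C_3 = 7.7237 → slack

2, 3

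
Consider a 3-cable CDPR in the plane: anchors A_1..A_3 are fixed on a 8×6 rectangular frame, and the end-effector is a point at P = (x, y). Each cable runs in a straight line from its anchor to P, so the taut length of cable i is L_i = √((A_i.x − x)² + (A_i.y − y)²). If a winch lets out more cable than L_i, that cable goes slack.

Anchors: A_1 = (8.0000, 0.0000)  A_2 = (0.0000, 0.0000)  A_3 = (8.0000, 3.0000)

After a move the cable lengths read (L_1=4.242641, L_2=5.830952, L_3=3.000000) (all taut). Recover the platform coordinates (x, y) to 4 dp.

each cable: (A_i−P)·(A_i−P) = L_i²; let c_i = ‖A_i‖²−L_i²
c_1 = 64.0000+0.0000−18.0000 = 46.0000
row 1: 16.0000x + 0.0000y = 80.0000  (c_2=-34.0000)
row 2: 0.0000x − 6.0000y = -18.0000  (c_3=64.0000)
Cramer on rows 1–2 → x = 5.0000, y = 3.0000

(5.0000, 3.0000)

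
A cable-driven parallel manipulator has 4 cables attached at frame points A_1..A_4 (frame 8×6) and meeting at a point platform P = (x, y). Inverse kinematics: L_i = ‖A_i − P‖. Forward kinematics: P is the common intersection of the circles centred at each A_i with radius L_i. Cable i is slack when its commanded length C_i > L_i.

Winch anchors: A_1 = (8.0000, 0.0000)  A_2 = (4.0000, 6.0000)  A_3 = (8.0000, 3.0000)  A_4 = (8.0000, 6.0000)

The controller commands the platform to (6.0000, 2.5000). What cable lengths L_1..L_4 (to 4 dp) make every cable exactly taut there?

(3.2016, 4.0311, 2.0616, 4.0311)

cable 1: Δx=2.0000, Δy=-2.5000; L_1 = √(Δx²+Δy²) = 3.2016
cable 2: Δx=-2.0000, Δy=3.5000; L_2 = √(Δx²+Δy²) = 4.0311
cable 3: Δx=2.0000, Δy=0.5000; L_3 = √(Δx²+Δy²) = 2.0616
cable 4: Δx=2.0000, Δy=3.5000; L_4 = √(Δx²+Δy²) = 4.0311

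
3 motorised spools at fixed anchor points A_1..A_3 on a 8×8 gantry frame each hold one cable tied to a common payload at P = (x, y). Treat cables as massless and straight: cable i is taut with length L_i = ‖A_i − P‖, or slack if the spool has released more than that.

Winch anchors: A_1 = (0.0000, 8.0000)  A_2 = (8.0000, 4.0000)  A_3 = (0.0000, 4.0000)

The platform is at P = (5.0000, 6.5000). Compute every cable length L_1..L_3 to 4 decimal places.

L_1 = √((0.0000−5.0000)² + (8.0000−6.5000)²) = 5.2202
L_2 = √((8.0000−5.0000)² + (4.0000−6.5000)²) = 3.9051
L_3 = √((0.0000−5.0000)² + (4.0000−6.5000)²) = 5.5902

(5.2202, 3.9051, 5.5902)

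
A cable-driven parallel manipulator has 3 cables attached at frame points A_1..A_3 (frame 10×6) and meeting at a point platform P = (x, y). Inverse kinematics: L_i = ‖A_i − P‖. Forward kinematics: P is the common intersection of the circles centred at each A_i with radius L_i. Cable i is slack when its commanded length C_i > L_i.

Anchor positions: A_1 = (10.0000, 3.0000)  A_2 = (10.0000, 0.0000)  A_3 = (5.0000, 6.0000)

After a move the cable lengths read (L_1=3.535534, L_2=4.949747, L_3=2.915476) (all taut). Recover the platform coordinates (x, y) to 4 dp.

circle eqns → linear via eq_j − eq_1; set q_j = A_j·A_j − L_j²
q_1 = 100.0000+9.0000−12.5000 = 96.5000
0.0000·x + 6.0000·y = q_1−q_2 = 21.0000
10.0000·x − 6.0000·y = q_1−q_3 = 44.0000
solve first two rows → x=6.5000, y=3.5000

(6.5000, 3.5000)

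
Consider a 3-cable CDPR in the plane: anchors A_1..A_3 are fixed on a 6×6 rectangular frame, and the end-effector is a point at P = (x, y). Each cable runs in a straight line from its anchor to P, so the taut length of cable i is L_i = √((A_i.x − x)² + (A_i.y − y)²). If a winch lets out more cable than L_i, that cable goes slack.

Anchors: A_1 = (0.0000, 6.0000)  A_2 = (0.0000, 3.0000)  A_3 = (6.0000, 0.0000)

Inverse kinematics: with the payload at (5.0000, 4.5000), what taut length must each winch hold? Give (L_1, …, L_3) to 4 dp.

(5.2202, 5.2202, 4.6098)

cable 1: Δx=-5.0000, Δy=1.5000; L_1 = √(Δx²+Δy²) = 5.2202
cable 2: Δx=-5.0000, Δy=-1.5000; L_2 = √(Δx²+Δy²) = 5.2202
cable 3: Δx=1.0000, Δy=-4.5000; L_3 = √(Δx²+Δy²) = 4.6098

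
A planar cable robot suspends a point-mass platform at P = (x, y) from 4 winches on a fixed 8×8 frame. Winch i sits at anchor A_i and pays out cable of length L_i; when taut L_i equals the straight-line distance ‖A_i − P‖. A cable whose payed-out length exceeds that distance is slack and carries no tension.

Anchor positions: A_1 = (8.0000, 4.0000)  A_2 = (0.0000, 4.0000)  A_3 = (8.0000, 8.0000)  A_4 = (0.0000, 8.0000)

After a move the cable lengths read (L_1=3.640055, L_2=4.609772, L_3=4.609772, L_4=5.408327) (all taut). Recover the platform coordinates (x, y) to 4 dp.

circle eqns → linear via eq_j − eq_1; set k_j = A_j·A_j − L_j²
k_1 = 64.0000+16.0000−13.2500 = 66.7500
16.0000·x + 0.0000·y = k_1−k_2 = 72.0000
0.0000·x − 8.0000·y = k_1−k_3 = -40.0000
16.0000·x − 8.0000·y = k_1−k_4 = 32.0000
solve first two rows → x=4.5000, y=5.0000
check cable 4: ‖A_4−P‖² = 29.2500 ≈ L_4² = 29.2500 ✓

(4.5000, 5.0000)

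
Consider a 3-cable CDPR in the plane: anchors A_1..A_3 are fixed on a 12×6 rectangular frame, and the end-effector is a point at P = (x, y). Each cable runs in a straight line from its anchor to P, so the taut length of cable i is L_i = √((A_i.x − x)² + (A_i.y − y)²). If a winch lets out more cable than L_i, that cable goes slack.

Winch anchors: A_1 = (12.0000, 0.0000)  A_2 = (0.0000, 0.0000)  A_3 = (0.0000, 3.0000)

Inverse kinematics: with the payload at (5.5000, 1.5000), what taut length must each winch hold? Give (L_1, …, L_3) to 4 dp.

(6.6708, 5.7009, 5.7009)

L_1: Δ = A_1−P = (6.5000, -1.5000) → ‖Δ‖ = √44.5000 = 6.6708
L_2: Δ = A_2−P = (-5.5000, -1.5000) → ‖Δ‖ = √32.5000 = 5.7009
L_3: Δ = A_3−P = (-5.5000, 1.5000) → ‖Δ‖ = √32.5000 = 5.7009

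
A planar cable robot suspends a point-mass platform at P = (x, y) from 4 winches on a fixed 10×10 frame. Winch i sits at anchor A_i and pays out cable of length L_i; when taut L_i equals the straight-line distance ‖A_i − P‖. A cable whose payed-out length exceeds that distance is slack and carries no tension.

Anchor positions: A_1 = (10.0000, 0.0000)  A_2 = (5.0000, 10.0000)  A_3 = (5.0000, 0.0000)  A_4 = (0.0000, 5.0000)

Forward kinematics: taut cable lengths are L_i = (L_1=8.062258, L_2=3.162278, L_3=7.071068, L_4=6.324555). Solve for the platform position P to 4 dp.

(6.0000, 7.0000)

expand ‖A_i−P‖²=L_i² and subtract eq 1 (c_i ≔ ‖A_i‖²−L_i²)
c_1 = 100.0000+0.0000−65.0000 = 35.0000
eq1−eq2 → [10.0000  -20.0000]·P = -80.0000
eq1−eq3 → [10.0000  0.0000]·P = 60.0000
eq1−eq4 → [20.0000  -10.0000]·P = 50.0000
2×2 solve → P = (6.0000, 7.0000)
check cable 4: ‖A_4−P‖² = 40.0000 ≈ L_4² = 40.0000 ✓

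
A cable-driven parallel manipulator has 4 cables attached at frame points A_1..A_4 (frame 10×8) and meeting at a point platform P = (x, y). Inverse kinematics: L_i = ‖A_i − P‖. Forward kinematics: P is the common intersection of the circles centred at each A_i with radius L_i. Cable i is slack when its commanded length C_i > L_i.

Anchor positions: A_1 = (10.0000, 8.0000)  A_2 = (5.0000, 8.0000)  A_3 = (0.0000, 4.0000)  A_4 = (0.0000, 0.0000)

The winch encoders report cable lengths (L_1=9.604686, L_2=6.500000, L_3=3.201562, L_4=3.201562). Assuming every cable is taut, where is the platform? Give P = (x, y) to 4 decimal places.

(2.5000, 2.0000)

circle eqns → linear via eq_j − eq_1; set k_j = A_j·A_j − L_j²
k_1 = 100.0000+64.0000−92.2500 = 71.7500
10.0000·x + 0.0000·y = k_1−k_2 = 25.0000
20.0000·x + 8.0000·y = k_1−k_3 = 66.0000
20.0000·x + 16.0000·y = k_1−k_4 = 82.0000
solve first two rows → x=2.5000, y=2.0000
check cable 4: ‖A_4−P‖² = 10.2500 ≈ L_4² = 10.2500 ✓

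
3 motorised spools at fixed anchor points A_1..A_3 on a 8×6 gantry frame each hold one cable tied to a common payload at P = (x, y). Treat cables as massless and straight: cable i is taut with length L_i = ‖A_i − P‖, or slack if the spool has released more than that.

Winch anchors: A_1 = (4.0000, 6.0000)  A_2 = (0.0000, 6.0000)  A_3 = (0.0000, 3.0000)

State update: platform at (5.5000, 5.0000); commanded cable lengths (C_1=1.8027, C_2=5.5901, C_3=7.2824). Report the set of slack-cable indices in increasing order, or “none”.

3

cable 1: √((-1.5000)²+(1.0000)²)=1.8028, C_1=1.8027: taut
cable 2: √((-5.5000)²+(1.0000)²)=5.5902, C_2=5.5901: taut
cable 3: √((-5.5000)²+(-2.0000)²)=5.8523, C_3=7.2824: slack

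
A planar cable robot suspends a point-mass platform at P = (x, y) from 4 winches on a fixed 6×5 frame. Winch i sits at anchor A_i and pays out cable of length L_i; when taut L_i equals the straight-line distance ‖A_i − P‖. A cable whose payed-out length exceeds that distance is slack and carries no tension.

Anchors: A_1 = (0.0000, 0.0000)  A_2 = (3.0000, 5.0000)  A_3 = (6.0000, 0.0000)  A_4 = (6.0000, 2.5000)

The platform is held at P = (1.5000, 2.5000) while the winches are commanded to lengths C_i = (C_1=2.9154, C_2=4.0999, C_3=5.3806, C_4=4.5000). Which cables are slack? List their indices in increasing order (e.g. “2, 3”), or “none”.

2, 3

i=1: geometric 2.9155 vs commanded 2.9154 ⇒ taut
i=2: geometric 2.9155 vs commanded 4.0999 ⇒ slack
i=3: geometric 5.1478 vs commanded 5.3806 ⇒ slack
i=4: geometric 4.5000 vs commanded 4.5000 ⇒ taut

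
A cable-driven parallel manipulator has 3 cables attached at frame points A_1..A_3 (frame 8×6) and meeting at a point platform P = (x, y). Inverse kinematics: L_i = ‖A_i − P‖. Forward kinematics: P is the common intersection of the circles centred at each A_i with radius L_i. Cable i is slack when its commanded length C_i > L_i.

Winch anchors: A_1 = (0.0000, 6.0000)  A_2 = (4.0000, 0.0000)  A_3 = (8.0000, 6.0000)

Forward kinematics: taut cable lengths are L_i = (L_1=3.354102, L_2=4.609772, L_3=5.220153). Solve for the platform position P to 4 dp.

(3.0000, 4.5000)

expand ‖A_i−P‖²=L_i² and subtract eq 1 (q_i ≔ ‖A_i‖²−L_i²)
q_1 = 0.0000+36.0000−11.2500 = 24.7500
eq1−eq2 → [-8.0000  12.0000]·P = 30.0000
eq1−eq3 → [-16.0000  0.0000]·P = -48.0000
2×2 solve → P = (3.0000, 4.5000)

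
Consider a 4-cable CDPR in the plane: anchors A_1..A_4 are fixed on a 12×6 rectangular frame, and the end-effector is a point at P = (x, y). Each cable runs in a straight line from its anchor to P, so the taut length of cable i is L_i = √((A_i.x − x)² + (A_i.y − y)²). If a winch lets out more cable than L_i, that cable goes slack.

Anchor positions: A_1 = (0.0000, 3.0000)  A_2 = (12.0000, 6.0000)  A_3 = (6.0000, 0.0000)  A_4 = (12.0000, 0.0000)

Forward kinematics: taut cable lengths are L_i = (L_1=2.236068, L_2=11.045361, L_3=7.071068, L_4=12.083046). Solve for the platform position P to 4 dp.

circle eqns → linear via eq_j − eq_1; set c_j = A_j·A_j − L_j²
c_1 = 0.0000+9.0000−5.0000 = 4.0000
-24.0000·x − 6.0000·y = c_1−c_2 = -54.0000
-12.0000·x + 6.0000·y = c_1−c_3 = 18.0000
-24.0000·x + 6.0000·y = c_1−c_4 = 6.0000
solve first two rows → x=1.0000, y=5.0000
check cable 4: ‖A_4−P‖² = 146.0000 ≈ L_4² = 146.0000 ✓

(1.0000, 5.0000)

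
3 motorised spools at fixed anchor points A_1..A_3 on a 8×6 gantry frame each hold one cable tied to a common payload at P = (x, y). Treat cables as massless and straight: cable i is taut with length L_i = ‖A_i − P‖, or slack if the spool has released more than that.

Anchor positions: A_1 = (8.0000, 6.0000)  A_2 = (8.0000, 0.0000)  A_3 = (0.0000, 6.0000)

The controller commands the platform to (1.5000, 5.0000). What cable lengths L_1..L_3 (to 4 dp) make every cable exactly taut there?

(6.5765, 8.2006, 1.8028)

L_1: Δ = A_1−P = (6.5000, 1.0000) → ‖Δ‖ = √43.2500 = 6.5765
L_2: Δ = A_2−P = (6.5000, -5.0000) → ‖Δ‖ = √67.2500 = 8.2006
L_3: Δ = A_3−P = (-1.5000, 1.0000) → ‖Δ‖ = √3.2500 = 1.8028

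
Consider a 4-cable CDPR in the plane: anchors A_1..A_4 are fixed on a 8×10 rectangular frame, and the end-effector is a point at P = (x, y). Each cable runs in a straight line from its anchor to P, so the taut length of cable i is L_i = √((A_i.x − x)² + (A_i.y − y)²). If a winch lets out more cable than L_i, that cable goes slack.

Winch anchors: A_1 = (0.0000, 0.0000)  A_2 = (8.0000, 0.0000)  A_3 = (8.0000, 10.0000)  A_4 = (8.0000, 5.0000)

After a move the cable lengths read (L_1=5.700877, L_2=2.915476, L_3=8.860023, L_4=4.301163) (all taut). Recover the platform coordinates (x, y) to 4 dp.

circle eqns → linear via eq_j − eq_1; set q_j = A_j·A_j − L_j²
q_1 = 0.0000+0.0000−32.5000 = -32.5000
-16.0000·x + 0.0000·y = q_1−q_2 = -88.0000
-16.0000·x − 20.0000·y = q_1−q_3 = -118.0000
-16.0000·x − 10.0000·y = q_1−q_4 = -103.0000
solve first two rows → x=5.5000, y=1.5000
check cable 4: ‖A_4−P‖² = 18.5000 ≈ L_4² = 18.5000 ✓

(5.5000, 1.5000)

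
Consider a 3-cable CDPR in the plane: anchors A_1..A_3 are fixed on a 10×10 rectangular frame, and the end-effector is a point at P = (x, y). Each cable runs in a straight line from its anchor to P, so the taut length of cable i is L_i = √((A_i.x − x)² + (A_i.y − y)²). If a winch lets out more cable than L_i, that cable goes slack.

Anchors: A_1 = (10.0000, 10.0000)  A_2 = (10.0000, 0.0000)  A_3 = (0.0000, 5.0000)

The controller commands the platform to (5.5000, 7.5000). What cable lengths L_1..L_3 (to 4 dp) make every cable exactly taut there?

(5.1478, 8.7464, 6.0415)

cable 1: Δx=4.5000, Δy=2.5000; L_1 = √(Δx²+Δy²) = 5.1478
cable 2: Δx=4.5000, Δy=-7.5000; L_2 = √(Δx²+Δy²) = 8.7464
cable 3: Δx=-5.5000, Δy=-2.5000; L_3 = √(Δx²+Δy²) = 6.0415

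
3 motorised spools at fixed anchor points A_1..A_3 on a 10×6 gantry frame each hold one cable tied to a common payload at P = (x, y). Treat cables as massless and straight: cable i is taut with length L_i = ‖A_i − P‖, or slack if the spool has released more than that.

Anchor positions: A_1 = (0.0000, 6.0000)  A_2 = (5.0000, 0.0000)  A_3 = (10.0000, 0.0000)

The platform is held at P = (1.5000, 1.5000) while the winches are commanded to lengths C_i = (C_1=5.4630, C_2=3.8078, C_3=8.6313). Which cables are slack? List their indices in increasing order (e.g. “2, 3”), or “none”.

cable 1: L_1 = ‖A_1−P‖ = 4.7434;  C_1 = 5.4630 → slack
cable 2: L_2 = ‖A_2−P‖ = 3.8079;  C_2 = 3.8078 → taut
cable 3: L_3 = ‖A_3−P‖ = 8.6313;  C_3 = 8.6313 → taut

1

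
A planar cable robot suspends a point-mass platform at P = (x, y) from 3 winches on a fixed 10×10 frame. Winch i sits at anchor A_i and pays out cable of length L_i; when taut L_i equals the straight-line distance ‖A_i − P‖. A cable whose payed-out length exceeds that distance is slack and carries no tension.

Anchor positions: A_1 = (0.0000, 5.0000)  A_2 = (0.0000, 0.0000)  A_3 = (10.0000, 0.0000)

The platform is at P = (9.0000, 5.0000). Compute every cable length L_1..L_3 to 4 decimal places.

cable 1: Δx=-9.0000, Δy=0.0000; L_1 = √(Δx²+Δy²) = 9.0000
cable 2: Δx=-9.0000, Δy=-5.0000; L_2 = √(Δx²+Δy²) = 10.2956
cable 3: Δx=1.0000, Δy=-5.0000; L_3 = √(Δx²+Δy²) = 5.0990

(9.0000, 10.2956, 5.0990)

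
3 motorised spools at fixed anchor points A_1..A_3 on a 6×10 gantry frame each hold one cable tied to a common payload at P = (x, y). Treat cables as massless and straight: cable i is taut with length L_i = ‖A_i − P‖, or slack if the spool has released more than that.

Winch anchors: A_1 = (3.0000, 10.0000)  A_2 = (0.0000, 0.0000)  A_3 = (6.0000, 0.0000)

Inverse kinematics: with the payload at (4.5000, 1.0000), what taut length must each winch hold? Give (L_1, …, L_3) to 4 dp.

(9.1241, 4.6098, 1.8028)

L_1 = √((3.0000−4.5000)² + (10.0000−1.0000)²) = 9.1241
L_2 = √((0.0000−4.5000)² + (0.0000−1.0000)²) = 4.6098
L_3 = √((6.0000−4.5000)² + (0.0000−1.0000)²) = 1.8028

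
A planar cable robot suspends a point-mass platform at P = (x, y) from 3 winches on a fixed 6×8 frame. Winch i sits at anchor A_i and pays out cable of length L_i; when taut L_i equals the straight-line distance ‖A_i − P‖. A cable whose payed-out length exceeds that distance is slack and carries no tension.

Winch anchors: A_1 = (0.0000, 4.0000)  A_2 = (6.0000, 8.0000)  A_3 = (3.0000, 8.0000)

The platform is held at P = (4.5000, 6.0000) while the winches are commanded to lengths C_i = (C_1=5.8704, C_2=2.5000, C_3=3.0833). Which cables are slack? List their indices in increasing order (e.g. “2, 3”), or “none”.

i=1: geometric 4.9244 vs commanded 5.8704 ⇒ slack
i=2: geometric 2.5000 vs commanded 2.5000 ⇒ taut
i=3: geometric 2.5000 vs commanded 3.0833 ⇒ slack

1, 3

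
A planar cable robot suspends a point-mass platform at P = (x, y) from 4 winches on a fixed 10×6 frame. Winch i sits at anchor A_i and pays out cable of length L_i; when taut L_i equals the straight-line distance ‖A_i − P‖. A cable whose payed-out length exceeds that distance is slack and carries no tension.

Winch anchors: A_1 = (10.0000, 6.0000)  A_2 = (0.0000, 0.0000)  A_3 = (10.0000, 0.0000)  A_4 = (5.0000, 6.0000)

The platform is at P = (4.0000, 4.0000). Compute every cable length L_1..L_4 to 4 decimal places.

(6.3246, 5.6569, 7.2111, 2.2361)

L_1: Δ = A_1−P = (6.0000, 2.0000) → ‖Δ‖ = √40.0000 = 6.3246
L_2: Δ = A_2−P = (-4.0000, -4.0000) → ‖Δ‖ = √32.0000 = 5.6569
L_3: Δ = A_3−P = (6.0000, -4.0000) → ‖Δ‖ = √52.0000 = 7.2111
L_4: Δ = A_4−P = (1.0000, 2.0000) → ‖Δ‖ = √5.0000 = 2.2361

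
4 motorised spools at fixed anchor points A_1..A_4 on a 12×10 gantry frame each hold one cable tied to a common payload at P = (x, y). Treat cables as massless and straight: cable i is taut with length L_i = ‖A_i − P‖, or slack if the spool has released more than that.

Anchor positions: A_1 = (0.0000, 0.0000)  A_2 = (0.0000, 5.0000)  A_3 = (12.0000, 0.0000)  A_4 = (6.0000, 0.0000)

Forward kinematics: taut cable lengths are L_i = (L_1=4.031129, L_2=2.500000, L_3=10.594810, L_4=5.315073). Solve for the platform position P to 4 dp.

(2.0000, 3.5000)

expand ‖A_i−P‖²=L_i² and subtract eq 1 (k_i ≔ ‖A_i‖²−L_i²)
k_1 = 0.0000+0.0000−16.2500 = -16.2500
eq1−eq2 → [0.0000  -10.0000]·P = -35.0000
eq1−eq3 → [-24.0000  0.0000]·P = -48.0000
eq1−eq4 → [-12.0000  0.0000]·P = -24.0000
2×2 solve → P = (2.0000, 3.5000)
check cable 4: ‖A_4−P‖² = 28.2500 ≈ L_4² = 28.2500 ✓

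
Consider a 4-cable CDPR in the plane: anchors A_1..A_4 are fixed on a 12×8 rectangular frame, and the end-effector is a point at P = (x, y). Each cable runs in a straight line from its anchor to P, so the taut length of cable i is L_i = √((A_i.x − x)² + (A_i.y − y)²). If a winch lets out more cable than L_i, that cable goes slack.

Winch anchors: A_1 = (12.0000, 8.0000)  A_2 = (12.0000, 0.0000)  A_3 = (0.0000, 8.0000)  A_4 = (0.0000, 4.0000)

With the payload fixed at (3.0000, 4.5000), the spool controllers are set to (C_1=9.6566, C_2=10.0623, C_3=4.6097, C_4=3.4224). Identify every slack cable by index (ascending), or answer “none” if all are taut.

4

cable 1: L_1 = ‖A_1−P‖ = 9.6566;  C_1 = 9.6566 → taut
cable 2: L_2 = ‖A_2−P‖ = 10.0623;  C_2 = 10.0623 → taut
cable 3: L_3 = ‖A_3−P‖ = 4.6098;  C_3 = 4.6097 → taut
cable 4: L_4 = ‖A_4−P‖ = 3.0414;  C_4 = 3.4224 → slack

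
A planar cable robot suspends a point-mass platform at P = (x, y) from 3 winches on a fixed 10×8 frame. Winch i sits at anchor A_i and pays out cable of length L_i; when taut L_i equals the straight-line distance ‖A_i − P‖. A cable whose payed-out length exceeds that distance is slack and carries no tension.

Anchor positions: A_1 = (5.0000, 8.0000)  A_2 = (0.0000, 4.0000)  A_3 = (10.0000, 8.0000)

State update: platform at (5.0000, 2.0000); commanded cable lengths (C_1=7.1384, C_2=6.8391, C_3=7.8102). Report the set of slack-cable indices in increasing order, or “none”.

i=1: geometric 6.0000 vs commanded 7.1384 ⇒ slack
i=2: geometric 5.3852 vs commanded 6.8391 ⇒ slack
i=3: geometric 7.8102 vs commanded 7.8102 ⇒ taut

1, 2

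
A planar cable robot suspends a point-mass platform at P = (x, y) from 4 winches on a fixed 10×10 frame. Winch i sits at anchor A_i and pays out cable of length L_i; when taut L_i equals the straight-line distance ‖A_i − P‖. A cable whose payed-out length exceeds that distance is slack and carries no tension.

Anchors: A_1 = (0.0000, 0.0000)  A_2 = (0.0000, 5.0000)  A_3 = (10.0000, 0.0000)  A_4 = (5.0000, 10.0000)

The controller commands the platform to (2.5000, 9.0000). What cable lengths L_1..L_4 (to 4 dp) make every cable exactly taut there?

(9.3408, 4.7170, 11.7154, 2.6926)

cable 1: Δx=-2.5000, Δy=-9.0000; L_1 = √(Δx²+Δy²) = 9.3408
cable 2: Δx=-2.5000, Δy=-4.0000; L_2 = √(Δx²+Δy²) = 4.7170
cable 3: Δx=7.5000, Δy=-9.0000; L_3 = √(Δx²+Δy²) = 11.7154
cable 4: Δx=2.5000, Δy=1.0000; L_4 = √(Δx²+Δy²) = 2.6926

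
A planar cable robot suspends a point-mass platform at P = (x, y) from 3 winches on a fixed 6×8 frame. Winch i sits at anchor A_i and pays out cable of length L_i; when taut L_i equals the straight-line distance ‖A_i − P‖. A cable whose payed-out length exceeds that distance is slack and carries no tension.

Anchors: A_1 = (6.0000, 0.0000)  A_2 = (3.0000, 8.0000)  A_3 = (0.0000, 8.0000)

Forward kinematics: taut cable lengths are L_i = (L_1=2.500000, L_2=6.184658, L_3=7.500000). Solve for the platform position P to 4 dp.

expand ‖A_i−P‖²=L_i² and subtract eq 1 (k_i ≔ ‖A_i‖²−L_i²)
k_1 = 36.0000+0.0000−6.2500 = 29.7500
eq1−eq2 → [6.0000  -16.0000]·P = -5.0000
eq1−eq3 → [12.0000  -16.0000]·P = 22.0000
2×2 solve → P = (4.5000, 2.0000)

(4.5000, 2.0000)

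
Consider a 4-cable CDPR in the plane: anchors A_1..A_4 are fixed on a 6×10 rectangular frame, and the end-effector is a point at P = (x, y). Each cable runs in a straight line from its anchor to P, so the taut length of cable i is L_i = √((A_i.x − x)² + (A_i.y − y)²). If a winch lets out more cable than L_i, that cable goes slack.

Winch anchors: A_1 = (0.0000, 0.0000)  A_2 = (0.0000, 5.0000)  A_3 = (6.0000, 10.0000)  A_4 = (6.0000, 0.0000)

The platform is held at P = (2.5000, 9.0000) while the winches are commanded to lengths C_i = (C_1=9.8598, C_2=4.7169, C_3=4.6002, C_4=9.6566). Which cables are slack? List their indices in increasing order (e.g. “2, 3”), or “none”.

1, 3

cable 1: √((-2.5000)²+(-9.0000)²)=9.3408, C_1=9.8598: slack
cable 2: √((-2.5000)²+(-4.0000)²)=4.7170, C_2=4.7169: taut
cable 3: √((3.5000)²+(1.0000)²)=3.6401, C_3=4.6002: slack
cable 4: √((3.5000)²+(-9.0000)²)=9.6566, C_4=9.6566: taut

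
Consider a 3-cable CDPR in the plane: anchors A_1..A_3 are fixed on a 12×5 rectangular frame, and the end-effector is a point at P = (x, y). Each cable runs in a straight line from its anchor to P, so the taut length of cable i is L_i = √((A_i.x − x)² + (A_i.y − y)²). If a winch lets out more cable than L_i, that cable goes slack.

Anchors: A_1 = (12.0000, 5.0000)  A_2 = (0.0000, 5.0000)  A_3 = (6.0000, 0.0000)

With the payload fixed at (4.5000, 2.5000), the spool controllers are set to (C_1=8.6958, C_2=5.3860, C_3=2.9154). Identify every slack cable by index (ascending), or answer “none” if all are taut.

1, 2

i=1: geometric 7.9057 vs commanded 8.6958 ⇒ slack
i=2: geometric 5.1478 vs commanded 5.3860 ⇒ slack
i=3: geometric 2.9155 vs commanded 2.9154 ⇒ taut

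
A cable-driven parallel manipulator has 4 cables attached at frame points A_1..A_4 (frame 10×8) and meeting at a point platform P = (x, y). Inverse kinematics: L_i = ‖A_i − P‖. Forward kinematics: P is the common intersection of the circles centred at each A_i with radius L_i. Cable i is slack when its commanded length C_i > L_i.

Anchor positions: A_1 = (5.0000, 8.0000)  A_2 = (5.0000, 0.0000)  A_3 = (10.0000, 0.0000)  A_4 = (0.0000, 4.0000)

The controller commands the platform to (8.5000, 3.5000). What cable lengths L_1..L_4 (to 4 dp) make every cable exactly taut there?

(5.7009, 4.9497, 3.8079, 8.5147)

cable 1: Δx=-3.5000, Δy=4.5000; L_1 = √(Δx²+Δy²) = 5.7009
cable 2: Δx=-3.5000, Δy=-3.5000; L_2 = √(Δx²+Δy²) = 4.9497
cable 3: Δx=1.5000, Δy=-3.5000; L_3 = √(Δx²+Δy²) = 3.8079
cable 4: Δx=-8.5000, Δy=0.5000; L_4 = √(Δx²+Δy²) = 8.5147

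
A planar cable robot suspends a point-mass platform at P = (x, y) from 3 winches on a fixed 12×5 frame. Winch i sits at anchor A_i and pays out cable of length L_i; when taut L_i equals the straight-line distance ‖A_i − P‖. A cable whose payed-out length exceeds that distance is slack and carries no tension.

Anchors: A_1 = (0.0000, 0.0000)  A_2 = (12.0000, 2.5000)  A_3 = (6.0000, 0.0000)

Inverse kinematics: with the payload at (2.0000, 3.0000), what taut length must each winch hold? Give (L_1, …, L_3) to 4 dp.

cable 1: Δx=-2.0000, Δy=-3.0000; L_1 = √(Δx²+Δy²) = 3.6056
cable 2: Δx=10.0000, Δy=-0.5000; L_2 = √(Δx²+Δy²) = 10.0125
cable 3: Δx=4.0000, Δy=-3.0000; L_3 = √(Δx²+Δy²) = 5.0000

(3.6056, 10.0125, 5.0000)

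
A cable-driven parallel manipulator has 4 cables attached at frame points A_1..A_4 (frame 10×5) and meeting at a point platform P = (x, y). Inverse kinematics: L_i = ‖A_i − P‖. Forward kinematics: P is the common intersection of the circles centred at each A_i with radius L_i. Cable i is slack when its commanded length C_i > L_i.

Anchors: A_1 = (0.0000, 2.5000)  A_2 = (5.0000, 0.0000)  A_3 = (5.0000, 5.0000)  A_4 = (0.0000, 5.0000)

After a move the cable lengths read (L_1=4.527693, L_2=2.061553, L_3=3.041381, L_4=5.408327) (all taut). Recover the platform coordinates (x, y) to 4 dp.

circle eqns → linear via eq_j − eq_1; set q_j = A_j·A_j − L_j²
q_1 = 0.0000+6.2500−20.5000 = -14.2500
-10.0000·x + 5.0000·y = q_1−q_2 = -35.0000
-10.0000·x − 5.0000·y = q_1−q_3 = -55.0000
0.0000·x − 5.0000·y = q_1−q_4 = -10.0000
solve first two rows → x=4.5000, y=2.0000
check cable 4: ‖A_4−P‖² = 29.2500 ≈ L_4² = 29.2500 ✓

(4.5000, 2.0000)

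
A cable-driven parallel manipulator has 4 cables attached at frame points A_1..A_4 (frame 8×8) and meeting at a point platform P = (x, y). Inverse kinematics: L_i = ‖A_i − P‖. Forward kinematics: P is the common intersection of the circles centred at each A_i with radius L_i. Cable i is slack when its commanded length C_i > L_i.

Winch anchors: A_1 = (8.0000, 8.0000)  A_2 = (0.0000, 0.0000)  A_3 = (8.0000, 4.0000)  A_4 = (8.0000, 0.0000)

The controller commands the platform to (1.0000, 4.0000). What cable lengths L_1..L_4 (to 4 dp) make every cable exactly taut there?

(8.0623, 4.1231, 7.0000, 8.0623)

L_1 = √((8.0000−1.0000)² + (8.0000−4.0000)²) = 8.0623
L_2 = √((0.0000−1.0000)² + (0.0000−4.0000)²) = 4.1231
L_3 = √((8.0000−1.0000)² + (4.0000−4.0000)²) = 7.0000
L_4 = √((8.0000−1.0000)² + (0.0000−4.0000)²) = 8.0623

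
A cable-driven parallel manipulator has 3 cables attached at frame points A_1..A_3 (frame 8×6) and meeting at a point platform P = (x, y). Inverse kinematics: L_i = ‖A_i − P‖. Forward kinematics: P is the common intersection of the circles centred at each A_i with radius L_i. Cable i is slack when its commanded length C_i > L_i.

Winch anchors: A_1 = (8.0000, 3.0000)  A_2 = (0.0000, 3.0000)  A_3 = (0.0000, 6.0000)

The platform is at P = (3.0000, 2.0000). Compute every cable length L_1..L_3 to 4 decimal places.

(5.0990, 3.1623, 5.0000)

cable 1: Δx=5.0000, Δy=1.0000; L_1 = √(Δx²+Δy²) = 5.0990
cable 2: Δx=-3.0000, Δy=1.0000; L_2 = √(Δx²+Δy²) = 3.1623
cable 3: Δx=-3.0000, Δy=4.0000; L_3 = √(Δx²+Δy²) = 5.0000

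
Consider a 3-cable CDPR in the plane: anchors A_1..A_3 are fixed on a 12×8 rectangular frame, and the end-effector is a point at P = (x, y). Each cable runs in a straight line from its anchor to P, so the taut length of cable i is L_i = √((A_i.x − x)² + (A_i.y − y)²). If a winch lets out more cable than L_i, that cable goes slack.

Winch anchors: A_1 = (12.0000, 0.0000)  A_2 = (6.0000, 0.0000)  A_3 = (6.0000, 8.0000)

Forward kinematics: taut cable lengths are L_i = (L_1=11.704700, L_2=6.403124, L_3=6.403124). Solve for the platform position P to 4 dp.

each cable: (A_i−P)·(A_i−P) = L_i²; let k_i = ‖A_i‖²−L_i²
k_1 = 144.0000+0.0000−137.0000 = 7.0000
row 1: 12.0000x + 0.0000y = 12.0000  (k_2=-5.0000)
row 2: 12.0000x − 16.0000y = -52.0000  (k_3=59.0000)
Cramer on rows 1–2 → x = 1.0000, y = 4.0000

(1.0000, 4.0000)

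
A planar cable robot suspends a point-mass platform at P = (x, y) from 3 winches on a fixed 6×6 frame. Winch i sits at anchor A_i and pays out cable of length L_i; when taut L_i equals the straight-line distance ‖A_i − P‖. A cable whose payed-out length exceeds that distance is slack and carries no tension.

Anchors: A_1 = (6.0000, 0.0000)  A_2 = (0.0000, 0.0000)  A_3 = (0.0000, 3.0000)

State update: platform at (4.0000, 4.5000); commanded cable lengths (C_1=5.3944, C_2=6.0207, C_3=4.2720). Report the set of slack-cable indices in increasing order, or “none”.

cable 1: √((2.0000)²+(-4.5000)²)=4.9244, C_1=5.3944: slack
cable 2: √((-4.0000)²+(-4.5000)²)=6.0208, C_2=6.0207: taut
cable 3: √((-4.0000)²+(-1.5000)²)=4.2720, C_3=4.2720: taut

1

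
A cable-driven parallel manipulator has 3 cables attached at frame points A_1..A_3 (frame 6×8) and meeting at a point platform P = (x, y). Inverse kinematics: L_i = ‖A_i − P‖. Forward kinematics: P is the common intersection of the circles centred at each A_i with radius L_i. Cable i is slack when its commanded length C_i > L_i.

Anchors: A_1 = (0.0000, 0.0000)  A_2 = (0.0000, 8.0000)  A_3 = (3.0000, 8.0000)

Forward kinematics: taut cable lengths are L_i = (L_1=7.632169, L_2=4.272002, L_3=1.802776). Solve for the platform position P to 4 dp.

(4.0000, 6.5000)

circle eqns → linear via eq_j − eq_1; set q_j = A_j·A_j − L_j²
q_1 = 0.0000+0.0000−58.2500 = -58.2500
0.0000·x − 16.0000·y = q_1−q_2 = -104.0000
-6.0000·x − 16.0000·y = q_1−q_3 = -128.0000
solve first two rows → x=4.0000, y=6.5000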